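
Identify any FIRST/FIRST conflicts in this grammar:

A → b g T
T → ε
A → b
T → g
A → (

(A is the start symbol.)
Productions for A:
  A → b g T: FIRST = { 'b' }
  A → b: FIRST = { 'b' }
  A → (: FIRST = { '(' }
Productions for T:
  T → ε: FIRST = { ε }
  T → g: FIRST = { 'g' }

Conflict for A: A → b g T and A → b
  Overlap: { 'b' }

Answer: Yes. A → b g T / A → b on { 'b' }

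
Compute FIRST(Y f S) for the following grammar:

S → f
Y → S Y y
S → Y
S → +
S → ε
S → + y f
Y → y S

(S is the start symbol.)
{ '+', 'f', 'y' }

FIRST sets of the non-terminals involved (from the grammar, by fixed-point iteration):
  FIRST(Y) = { '+', 'f', 'y' }

To compute FIRST(Y f S), process the symbols left to right:
Symbol Y is a non-terminal. Add FIRST(Y) \ {ε} = { '+', 'f', 'y' }
Y is not nullable (ε ∉ FIRST(Y)), so stop here.
FIRST(Y f S) = { '+', 'f', 'y' }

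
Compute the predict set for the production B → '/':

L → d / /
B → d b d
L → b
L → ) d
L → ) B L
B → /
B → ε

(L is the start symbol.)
PREDICT(B → '/') = (FIRST(RHS) \ {ε}) ∪ (FOLLOW(B) if ε ∈ FIRST(RHS), i.e. RHS ⇒* ε)
FIRST('/') = { '/' }
ε ∉ FIRST('/'), so FOLLOW(B) is not added.
PREDICT(B → '/') = { '/' }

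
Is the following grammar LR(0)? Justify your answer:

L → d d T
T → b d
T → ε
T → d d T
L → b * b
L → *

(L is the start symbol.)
Augment with L' → L and build the canonical LR(0) collection (I0 = CLOSURE({[L' → . L]}), then GOTO on every symbol after a dot until no new states appear). It has 14 states:
  I0: { [L → . *], [L → . b * b], [L → . d d T], [L' → . L] }  — shift
  I1: { [L → * .] }  — reduce
  I2: { [L' → L .] }  — accept
  I3: { [L → b . * b] }  — shift
  I4: { [L → d . d T] }  — shift
  I5: { [L → d d . T], [T → . b d], [T → . d d T], [T → .] }  — shift, reduce
  I6: { [L → d d T .] }  — reduce
  I7: { [T → b . d] }  — shift
  I8: { [T → d . d T] }  — shift
  I9: { [T → . b d], [T → . d d T], [T → .], [T → d d . T] }  — shift, reduce
  I10: { [T → d d T .] }  — reduce
  I11: { [T → b d .] }  — reduce
  I12: { [L → b * . b] }  — shift
  I13: { [L → b * b .] }  — reduce

Conflict in state I5:
  Shift-reduce conflict between [T → .] and [T → . b d]
So the grammar is NOT LR(0).

Answer: No. Shift-reduce conflict between [T → .] and [T → . b d]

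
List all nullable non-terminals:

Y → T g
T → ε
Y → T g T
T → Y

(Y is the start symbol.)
{ 'T' }

ε-productions: T → ε
So T is immediately nullable.
No further non-terminal can be added: every production for the remaining non-terminals contains a terminal or a non-nullable non-terminal.
Nullable = { 'T' }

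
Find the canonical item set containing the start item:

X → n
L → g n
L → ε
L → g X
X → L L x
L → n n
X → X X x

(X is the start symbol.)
{ [L → . g X], [L → . g n], [L → . n n], [L → .], [X → . L L x], [X → . X X x], [X → . n], [X' → . X] }

First, augment the grammar with X' → X
I₀ = CLOSURE({ [X' → . X] }):
  [X' → . X] has the dot before X: add [X → . n], [X → . L L x], [X → . X X x]
  [X → . L L x] has the dot before L: add [L → . g n], [L → .], [L → . g X], [L → . n n]
No further items can be added.

I₀ = { [L → . g X], [L → . g n], [L → . n n], [L → .], [X → . L L x], [X → . X X x], [X → . n], [X' → . X] }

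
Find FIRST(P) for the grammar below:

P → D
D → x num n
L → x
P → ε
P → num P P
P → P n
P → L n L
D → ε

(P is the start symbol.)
{ 'n', 'num', 'x', ε }

FIRST sets of the other non-terminals involved (by the same procedure, iterated to a fixed point):
  FIRST(D) = { 'x', ε }
  FIRST(L) = { 'x' }

From P → D:
  - D is a non-terminal: add FIRST(D) \ {ε} = { 'x' }
    D is nullable and nothing follows, so the whole right-hand side can vanish: ε ∈ FIRST(P)
From P → ε:
  - ε-production, so ε ∈ FIRST(P)
From P → num P P:
  - num is a terminal: add 'num' and stop
From P → P n:
  - P is the symbol being defined: contributes nothing new
    P is nullable, so continue to the next symbol
  - n is a terminal: add 'n' and stop
From P → L n L:
  - L is a non-terminal: add FIRST(L) \ {ε} = { 'x' }
    L is not nullable, so stop

Collecting: FIRST(P) = { 'n', 'num', 'x', ε }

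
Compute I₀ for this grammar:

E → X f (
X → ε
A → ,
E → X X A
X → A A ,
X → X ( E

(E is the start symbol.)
First, augment the grammar with E' → E
I₀ = CLOSURE({ [E' → . E] }):
  [E' → . E] has the dot before E: add [E → . X f (], [E → . X X A]
  [E → . X f (] has the dot before X: add [X → .], [X → . A A ,], [X → . X ( E]
  [X → . A A ,] has the dot before A: add [A → . ,]
No further items can be added.

I₀ = { [A → . ,], [E → . X X A], [E → . X f (], [E' → . E], [X → . A A ,], [X → . X ( E], [X → .] }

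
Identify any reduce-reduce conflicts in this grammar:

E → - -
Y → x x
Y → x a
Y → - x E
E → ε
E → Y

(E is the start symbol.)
No reduce-reduce conflicts

A reduce-reduce conflict occurs when an LR(0) state has two complete items [A → α .] and [B → β .] — both call for a reduction, and with no lookahead the parser cannot choose between them.

Augment with E' → E and build the canonical LR(0) collection (I0 = CLOSURE({[E' → . E]}), then GOTO on every symbol after a dot until no new states appear). It has 10 states:
  I0: { [E → . - -], [E → . Y], [E → .], [E' → . E], [Y → . - x E], [Y → . x a], [Y → . x x] }  — shift, reduce
  I1: { [E → - . -], [Y → - . x E] }  — shift
  I2: { [E' → E .] }  — accept
  I3: { [E → Y .] }  — reduce
  I4: { [Y → x . a], [Y → x . x] }  — shift
  I5: { [Y → x a .] }  — reduce
  I6: { [Y → x x .] }  — reduce
  I7: { [E → - - .] }  — reduce
  I8: { [E → . - -], [E → . Y], [E → .], [Y → - x . E], [Y → . - x E], [Y → . x a], [Y → . x x] }  — shift, reduce
  I9: { [Y → - x E .] }  — reduce

No state contains more than one complete item.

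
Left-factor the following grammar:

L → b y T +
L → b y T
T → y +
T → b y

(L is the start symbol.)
Left-factoring transforms A → αβ₁ | αβ₂ into A → αA' and A' → β₁ | β₂
(α is the longest common prefix among the alternatives). Repeat until
no nonterminal has two alternatives with a common prefix.

Round 1: L has alternatives sharing prefix 'b y T'. Introduce L': L → b y T L'
  Add: L' → +
  Add: L' → ε

No remaining common prefixes — done.

Resulting grammar:
L → b y T L'
L' → +
L' → ε
T → y +
T → b y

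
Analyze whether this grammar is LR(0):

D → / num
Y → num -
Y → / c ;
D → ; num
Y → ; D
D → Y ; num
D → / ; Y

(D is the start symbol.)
A grammar is LR(0) if no state in the canonical LR(0) collection has:
  - both a shift item (dot before a terminal) and a complete item (shift-reduce conflict), or
  - two or more complete items (reduce-reduce conflict; the accept item [D' → D .] counts as a complete item here).

Augment with D' → D and build the canonical LR(0) collection (I0 = CLOSURE({[D' → . D]}), then GOTO on every symbol after a dot until no new states appear). It has 18 states:
  I0: { [D → . / ; Y], [D → . / num], [D → . ; num], [D → . Y ; num], [D' → . D], [Y → . / c ;], [Y → . ; D], [Y → . num -] }  — shift
  I1: { [D → / . ; Y], [D → / . num], [Y → / . c ;] }  — shift
  I2: { [D → . / ; Y], [D → . / num], [D → . ; num], [D → . Y ; num], [D → ; . num], [Y → . / c ;], [Y → . ; D], [Y → . num -], [Y → ; . D] }  — shift
  I3: { [D' → D .] }  — accept
  I4: { [D → Y . ; num] }  — shift
  I5: { [Y → num . -] }  — shift
  I6: { [Y → num - .] }  — reduce
  I7: { [D → Y ; . num] }  — shift
  I8: { [D → Y ; num .] }  — reduce
  I9: { [Y → ; D .] }  — reduce
  I10: { [D → ; num .], [Y → num . -] }  — shift, reduce
  I11: { [D → / ; . Y], [Y → . / c ;], [Y → . ; D], [Y → . num -] }  — shift
  I12: { [Y → / c . ;] }  — shift
  I13: { [D → / num .] }  — reduce
  I14: { [Y → / c ; .] }  — reduce
  I15: { [Y → / . c ;] }  — shift
  I16: { [D → . / ; Y], [D → . / num], [D → . ; num], [D → . Y ; num], [Y → . / c ;], [Y → . ; D], [Y → . num -], [Y → ; . D] }  — shift
  I17: { [D → / ; Y .] }  — reduce

Conflict in state I10:
  Shift-reduce conflict between [D → ; num .] and [Y → num . -]
So the grammar is NOT LR(0).

Answer: No. Shift-reduce conflict between [D → ; num .] and [Y → num . -]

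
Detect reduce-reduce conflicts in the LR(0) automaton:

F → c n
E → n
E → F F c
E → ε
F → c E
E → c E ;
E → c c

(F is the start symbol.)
Augment with F' → F and build the canonical LR(0) collection (I0 = CLOSURE({[F' → . F]}), then GOTO on every symbol after a dot until no new states appear). It has 12 states:
  I0: { [F → . c E], [F → . c n], [F' → . F] }  — shift
  I1: { [F' → F .] }  — accept
  I2: { [E → . F F c], [E → . c E ;], [E → . c c], [E → . n], [E → .], [F → . c E], [F → . c n], [F → c . E], [F → c . n] }  — shift, reduce
  I3: { [F → c E .] }  — reduce
  I4: { [E → F . F c], [F → . c E], [F → . c n] }  — shift
  I5: { [E → . F F c], [E → . c E ;], [E → . c c], [E → . n], [E → .], [E → c . E ;], [E → c . c], [F → . c E], [F → . c n], [F → c . E], [F → c . n] }  — shift, reduce
  I6: { [E → n .], [F → c n .] }  — 2 reduces
  I7: { [E → c E . ;], [F → c E .] }  — shift, reduce
  I8: { [E → . F F c], [E → . c E ;], [E → . c c], [E → . n], [E → .], [E → c . E ;], [E → c . c], [E → c c .], [F → . c E], [F → . c n], [F → c . E], [F → c . n] }  — shift, 2 reduces
  I9: { [E → c E ; .] }  — reduce
  I10: { [E → F F . c] }  — shift
  I11: { [E → F F c .] }  — reduce

I6 contains complete items [E → n .], [F → c n .] — reduce-reduce conflict.
I8 contains complete items [E → .], [E → c c .] — reduce-reduce conflict.

Answer: Yes — I6: [E → n .] vs [F → c n .]; I8: [E → .] vs [E → c c .]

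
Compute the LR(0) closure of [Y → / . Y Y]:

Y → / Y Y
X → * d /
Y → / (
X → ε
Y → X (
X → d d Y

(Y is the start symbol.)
To compute CLOSURE, for each item [A → α.Bβ] where B is a non-terminal, add [B → .γ] for all productions B → γ; repeat for the newly added items until nothing changes.

Start with: [Y → / . Y Y]
  [Y → / . Y Y] has the dot before Y: add [Y → . / Y Y], [Y → . / (], [Y → . X (]
  [Y → . X (] has the dot before X: add [X → . * d /], [X → .], [X → . d d Y]
No further items can be added.

CLOSURE = { [X → . * d /], [X → . d d Y], [X → .], [Y → . / (], [Y → . / Y Y], [Y → . X (], [Y → / . Y Y] }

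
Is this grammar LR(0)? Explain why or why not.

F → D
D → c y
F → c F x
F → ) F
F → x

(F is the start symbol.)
A grammar is LR(0) if no state in the canonical LR(0) collection has:
  - both a shift item (dot before a terminal) and a complete item (shift-reduce conflict), or
  - two or more complete items (reduce-reduce conflict; the accept item [F' → F .] counts as a complete item here).

Augment with F' → F and build the canonical LR(0) collection (I0 = CLOSURE({[F' → . F]}), then GOTO on every symbol after a dot until no new states appear). It has 10 states:
  I0: { [D → . c y], [F → . ) F], [F → . D], [F → . c F x], [F → . x], [F' → . F] }  — shift
  I1: { [D → . c y], [F → ) . F], [F → . ) F], [F → . D], [F → . c F x], [F → . x] }  — shift
  I2: { [F → D .] }  — reduce
  I3: { [F' → F .] }  — accept
  I4: { [D → . c y], [D → c . y], [F → . ) F], [F → . D], [F → . c F x], [F → . x], [F → c . F x] }  — shift
  I5: { [F → x .] }  — reduce
  I6: { [F → c F . x] }  — shift
  I7: { [D → c y .] }  — reduce
  I8: { [F → c F x .] }  — reduce
  I9: { [F → ) F .] }  — reduce

Every state is either a pure shift/goto state or contains exactly one complete item and nothing to shift — no conflicts. The grammar is LR(0).

Answer: Yes, the grammar is LR(0)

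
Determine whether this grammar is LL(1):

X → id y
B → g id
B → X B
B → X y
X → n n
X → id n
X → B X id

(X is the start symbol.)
A grammar is LL(1) if for each non-terminal N with multiple productions, the predict sets of those productions are pairwise disjoint, where PREDICT(N → α) = (FIRST(α) \ {ε}) ∪ (FOLLOW(N) if α ⇒* ε).

Relevant sets:
  FIRST(B) = { 'g', 'id', 'n' }
  FIRST(X) = { 'g', 'id', 'n' }

For X:
  PREDICT(X → id y) = { 'id' }
  PREDICT(X → n n) = { 'n' }
  PREDICT(X → id n) = { 'id' }
  PREDICT(X → B X id) = { 'g', 'id', 'n' }
For B:
  PREDICT(B → g id) = { 'g' }
  PREDICT(B → X B) = { 'g', 'id', 'n' }
  PREDICT(B → X y) = { 'g', 'id', 'n' }

Conflict found: Predict set conflict for X: { 'id' }
The grammar is NOT LL(1).

Answer: No. Predict set conflict for X: { 'id' }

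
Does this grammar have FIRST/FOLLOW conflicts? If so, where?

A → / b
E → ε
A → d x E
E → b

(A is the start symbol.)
No FIRST/FOLLOW conflicts.

Nullable non-terminals: E.

E: nullable alternative(s) E → ε; FOLLOW(E) = { $ }
  E → ε: FIRST \ {ε} = { } — this is the only nullable alternative, skip
  E → b: FIRST \ {ε} = { 'b' } — disjoint from FOLLOW(E)

A has no nullable alternative, so no FIRST/FOLLOW check is needed there.

No FIRST/FOLLOW conflicts found.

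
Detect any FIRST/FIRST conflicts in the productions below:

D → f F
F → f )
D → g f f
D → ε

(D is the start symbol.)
Productions for D:
  D → f F: FIRST = { 'f' }
  D → g f f: FIRST = { 'g' }
  D → ε: FIRST = { ε }
F has only one production, so no FIRST/FIRST conflict is possible there.

All alternatives of each non-terminal have pairwise disjoint FIRST sets.

Answer: No FIRST/FIRST conflicts.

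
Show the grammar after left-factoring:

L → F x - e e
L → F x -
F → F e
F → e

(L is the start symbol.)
L → F x - L'
L' → e e
L' → ε
F → F e
F → e

Left-factoring transforms A → αβ₁ | αβ₂ into A → αA' and A' → β₁ | β₂
(α is the longest common prefix among the alternatives). Repeat until
no nonterminal has two alternatives with a common prefix.

Round 1: L has alternatives sharing prefix 'F x -'. Introduce L': L → F x - L'
  Add: L' → e e
  Add: L' → ε

No remaining common prefixes — done.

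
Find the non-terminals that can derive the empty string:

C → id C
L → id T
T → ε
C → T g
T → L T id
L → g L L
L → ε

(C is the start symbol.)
A non-terminal is nullable if it can derive ε (the empty string): either it has an ε-production, or it has a production whose right-hand side consists entirely of nullable non-terminals.

ε-productions: T → ε, L → ε
So T, L are immediately nullable.
No further non-terminal can be added: every production for the remaining non-terminals contains a terminal or a non-nullable non-terminal.
Nullable = { 'L', 'T' }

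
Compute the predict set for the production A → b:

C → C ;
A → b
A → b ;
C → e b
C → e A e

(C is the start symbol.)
{ 'b' }

PREDICT(A → b) = (FIRST(RHS) \ {ε}) ∪ (FOLLOW(A) if ε ∈ FIRST(RHS), i.e. RHS ⇒* ε)
FIRST(b) = { 'b' }
ε ∉ FIRST(b), so FOLLOW(A) is not added.
PREDICT(A → b) = { 'b' }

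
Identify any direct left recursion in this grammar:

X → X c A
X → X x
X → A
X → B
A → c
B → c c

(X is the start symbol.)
Direct left recursion occurs when N → N α for some non-terminal N (the right-hand side begins with the left-hand side itself).

X → X c A: LEFT RECURSIVE (starts with X)
X → X x: LEFT RECURSIVE (starts with X)
X → A: starts with A
X → B: starts with B
A → c: starts with c
B → c c: starts with c

The grammar has direct left recursion on: X.

Answer: Yes, X is left-recursive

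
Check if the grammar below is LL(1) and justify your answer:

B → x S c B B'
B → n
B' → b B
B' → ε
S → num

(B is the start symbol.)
Relevant sets:
  FOLLOW(B') = { $, 'b' }

For B:
  PREDICT(B → x S c B B') = { 'x' }
  PREDICT(B → n) = { 'n' }
For B':
  PREDICT(B' → b B) = { 'b' }
  PREDICT(B' → ε) = { $, 'b' }
S has a single production, so nothing to check there.

Conflict found: Predict set conflict for B': { 'b' }
The grammar is NOT LL(1).

Answer: No. Predict set conflict for B': { 'b' }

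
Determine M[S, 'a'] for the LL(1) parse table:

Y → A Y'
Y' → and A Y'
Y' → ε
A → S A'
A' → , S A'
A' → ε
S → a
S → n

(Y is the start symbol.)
To find M[S, 'a'], we find productions for S where 'a' is in the predict set (PREDICT(N → α) = (FIRST(α) \ {ε}) ∪ (FOLLOW(N) if α ⇒* ε)).

S → a: PREDICT = { 'a' }
  'a' is in predict set, so this production goes in M[S, 'a']
S → n: PREDICT = { 'n' }

M[S, 'a'] = S → a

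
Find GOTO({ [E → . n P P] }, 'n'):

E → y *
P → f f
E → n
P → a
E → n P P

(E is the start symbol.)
{ [E → n . P P], [P → . a], [P → . f f] }

GOTO(I, 'n') = CLOSURE({ [A → αX.β] : [A → α.Xβ] ∈ I, X = 'n' })

Items with dot before 'n', with the dot advanced:
  [E → . n P P] → [E → n . P P]
Closure of the advanced items:
  [E → n . P P] has the dot before P: add [P → . f f], [P → . a]

GOTO = { [E → n . P P], [P → . a], [P → . f f] }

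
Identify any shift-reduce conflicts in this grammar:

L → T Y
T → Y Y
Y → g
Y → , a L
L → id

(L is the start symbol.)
A shift-reduce conflict occurs when an LR(0) state has both:
  - a complete (reduce) item [A → α .] (dot at the end), and
  - a shift item [B → β . c γ] (dot before a terminal).

Augment with L' → L and build the canonical LR(0) collection (I0 = CLOSURE({[L' → . L]}), then GOTO on every symbol after a dot until no new states appear). It has 11 states:
  I0: { [L → . T Y], [L → . id], [L' → . L], [T → . Y Y], [Y → . , a L], [Y → . g] }  — shift
  I1: { [Y → , . a L] }  — shift
  I2: { [L' → L .] }  — accept
  I3: { [L → T . Y], [Y → . , a L], [Y → . g] }  — shift
  I4: { [T → Y . Y], [Y → . , a L], [Y → . g] }  — shift
  I5: { [Y → g .] }  — reduce
  I6: { [L → id .] }  — reduce
  I7: { [T → Y Y .] }  — reduce
  I8: { [L → T Y .] }  — reduce
  I9: { [L → . T Y], [L → . id], [T → . Y Y], [Y → , a . L], [Y → . , a L], [Y → . g] }  — shift
  I10: { [Y → , a L .] }  — reduce

No state contains both a complete item and a shift item.

Answer: No shift-reduce conflicts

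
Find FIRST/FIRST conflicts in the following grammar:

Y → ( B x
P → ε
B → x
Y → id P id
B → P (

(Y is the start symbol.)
FIRST sets of the non-terminals at (or reachable through a nullable prefix from) the front of some alternative:
  FIRST(P) = { ε }

Productions for Y:
  Y → ( B x: FIRST = { '(' }
  Y → id P id: FIRST = { 'id' }
Productions for B:
  B → x: FIRST = { 'x' }
  B → P (: FIRST = { '(' }
P has only one production, so no FIRST/FIRST conflict is possible there.

All alternatives of each non-terminal have pairwise disjoint FIRST sets.

Answer: No FIRST/FIRST conflicts.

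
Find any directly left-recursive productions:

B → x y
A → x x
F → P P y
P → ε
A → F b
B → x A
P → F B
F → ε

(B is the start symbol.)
No direct left recursion

B → x y: starts with x
A → x x: starts with x
F → P P y: starts with P
P → ε: starts with ε
A → F b: starts with F
B → x A: starts with x
P → F B: starts with F
F → ε: starts with ε

No direct left recursion found.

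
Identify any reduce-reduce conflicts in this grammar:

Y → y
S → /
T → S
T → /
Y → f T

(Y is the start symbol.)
Yes — I4: [S → / .] vs [T → / .]

A reduce-reduce conflict occurs when an LR(0) state has two complete items [A → α .] and [B → β .] — both call for a reduction, and with no lookahead the parser cannot choose between them.

Augment with Y' → Y and build the canonical LR(0) collection (I0 = CLOSURE({[Y' → . Y]}), then GOTO on every symbol after a dot until no new states appear). It has 7 states:
  I0: { [Y → . f T], [Y → . y], [Y' → . Y] }  — shift
  I1: { [Y' → Y .] }  — accept
  I2: { [S → . /], [T → . /], [T → . S], [Y → f . T] }  — shift
  I3: { [Y → y .] }  — reduce
  I4: { [S → / .], [T → / .] }  — 2 reduces
  I5: { [T → S .] }  — reduce
  I6: { [Y → f T .] }  — reduce

I4 contains complete items [S → / .], [T → / .] — reduce-reduce conflict.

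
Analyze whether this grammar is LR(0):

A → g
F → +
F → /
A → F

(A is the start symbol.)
Yes, the grammar is LR(0)

A grammar is LR(0) if no state in the canonical LR(0) collection has:
  - both a shift item (dot before a terminal) and a complete item (shift-reduce conflict), or
  - two or more complete items (reduce-reduce conflict; the accept item [A' → A .] counts as a complete item here).

Augment with A' → A and build the canonical LR(0) collection (I0 = CLOSURE({[A' → . A]}), then GOTO on every symbol after a dot until no new states appear). It has 6 states:
  I0: { [A → . F], [A → . g], [A' → . A], [F → . +], [F → . /] }  — shift
  I1: { [F → + .] }  — reduce
  I2: { [F → / .] }  — reduce
  I3: { [A' → A .] }  — accept
  I4: { [A → F .] }  — reduce
  I5: { [A → g .] }  — reduce

Every state is either a pure shift/goto state or contains exactly one complete item and nothing to shift — no conflicts. The grammar is LR(0).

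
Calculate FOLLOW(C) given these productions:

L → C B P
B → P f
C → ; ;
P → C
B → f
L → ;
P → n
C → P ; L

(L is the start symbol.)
To compute FOLLOW(C), find every occurrence of C on a right-hand side N → α C β: add FIRST(β) \ {ε}, and if β is empty or nullable also add FOLLOW(N). Iterate to a fixed point.

In L → C B P: C is followed by B P, add FIRST(B P) \ {ε} = { ';', 'f', 'n' }
In P → C: C is at the end, add FOLLOW(P)

The FOLLOW sets referred to above (computed the same way, to a fixed point):
  FOLLOW(P) = { $, ';', 'f', 'n' }

Taking the union: FOLLOW(C) = { $, ';', 'f', 'n' }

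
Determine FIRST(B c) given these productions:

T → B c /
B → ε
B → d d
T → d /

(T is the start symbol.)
FIRST sets of the non-terminals involved (from the grammar, by fixed-point iteration):
  FIRST(B) = { 'd', ε }

To compute FIRST(B c), process the symbols left to right:
Symbol B is a non-terminal. Add FIRST(B) \ {ε} = { 'd' }
B is nullable (ε ∈ FIRST(B)), continue to the next symbol.
Symbol c is a terminal. Add 'c' and stop.
FIRST(B c) = { 'c', 'd' }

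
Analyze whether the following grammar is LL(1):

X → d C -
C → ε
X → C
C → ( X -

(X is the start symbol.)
Relevant sets:
  FIRST(C) = { '(', ε }
  FOLLOW(X) = { $, '-' }
  FOLLOW(C) = { $, '-' }

For X:
  PREDICT(X → d C '-') = { 'd' }
  PREDICT(X → C) = { $, '(', '-' }
For C:
  PREDICT(C → ε) = { $, '-' }
  PREDICT(C → '(' X '-') = { '(' }

All predict sets are disjoint. The grammar IS LL(1).

Answer: Yes, the grammar is LL(1).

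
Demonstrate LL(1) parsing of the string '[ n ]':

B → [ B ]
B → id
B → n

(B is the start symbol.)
LL(1) parsing maintains a stack (initially the start symbol over $) and the input. At each step: if the stack top is a terminal, match it against the current input token; if it is a non-terminal N, replace it with the RHS of M[N, lookahead] (the unique production whose predict set contains the lookahead).

Stack is shown with the top on the left.

Stack    Input    Action
------------------------
B $      [ n ] $  output B → [ B ]
[ B ] $  [ n ] $  match '['
B ] $    n ] $    output B → n
n ] $    n ] $    match 'n'
] $      ] $      match ']'
$        $        accept

The string is accepted.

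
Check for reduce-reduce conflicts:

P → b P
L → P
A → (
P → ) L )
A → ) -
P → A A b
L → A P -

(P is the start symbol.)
A reduce-reduce conflict occurs when an LR(0) state has two complete items [A → α .] and [B → β .] — both call for a reduction, and with no lookahead the parser cannot choose between them.

Augment with P' → P and build the canonical LR(0) collection (I0 = CLOSURE({[P' → . P]}), then GOTO on every symbol after a dot until no new states appear). It has 18 states:
  I0: { [A → . (], [A → . ) -], [P → . ) L )], [P → . A A b], [P → . b P], [P' → . P] }  — shift
  I1: { [A → ( .] }  — reduce
  I2: { [A → ) . -], [A → . (], [A → . ) -], [L → . A P -], [L → . P], [P → ) . L )], [P → . ) L )], [P → . A A b], [P → . b P] }  — shift
  I3: { [A → . (], [A → . ) -], [P → A . A b] }  — shift
  I4: { [P' → P .] }  — accept
  I5: { [A → . (], [A → . ) -], [P → . ) L )], [P → . A A b], [P → . b P], [P → b . P] }  — shift
  I6: { [P → b P .] }  — reduce
  I7: { [A → ) . -] }  — shift
  I8: { [P → A A . b] }  — shift
  I9: { [P → A A b .] }  — reduce
  I10: { [A → ) - .] }  — reduce
  I11: { [A → . (], [A → . ) -], [L → A . P -], [P → . ) L )], [P → . A A b], [P → . b P], [P → A . A b] }  — shift
  I12: { [P → ) L . )] }  — shift
  I13: { [L → P .] }  — reduce
  I14: { [P → ) L ) .] }  — reduce
  I15: { [A → . (], [A → . ) -], [P → A . A b], [P → A A . b] }  — shift
  I16: { [L → A P . -] }  — shift
  I17: { [L → A P - .] }  — reduce

No state contains more than one complete item.

Answer: No reduce-reduce conflicts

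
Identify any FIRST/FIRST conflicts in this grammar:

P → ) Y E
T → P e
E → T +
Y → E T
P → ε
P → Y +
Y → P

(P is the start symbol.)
A FIRST/FIRST conflict occurs when two productions N → α and N → β for the same non-terminal have FIRST(α) ∩ FIRST(β) ≠ ∅ (with ε ∈ FIRST of a nullable right-hand side, so two nullable alternatives also conflict).

FIRST sets of the non-terminals at (or reachable through a nullable prefix from) the front of some alternative:
  FIRST(Y) = { ')', '+', 'e', ε }
  FIRST(E) = { ')', '+', 'e' }
  FIRST(P) = { ')', '+', 'e', ε }

Productions for P:
  P → ) Y E: FIRST = { ')' }
  P → ε: FIRST = { ε }
  P → Y +: FIRST = { ')', '+', 'e' }
Productions for Y:
  Y → E T: FIRST = { ')', '+', 'e' }
  Y → P: FIRST = { ')', '+', 'e', ε }
T, E have only one production, so no FIRST/FIRST conflict is possible there.

Conflict for P: P → ) Y E and P → Y +
  Overlap: { ')' }
Conflict for Y: Y → E T and Y → P
  Overlap: { ')', '+', 'e' }

Answer: Yes. P → ')' Y E / P → Y '+' on { ')' }; Y → E T / Y → P on { ')', '+', 'e' }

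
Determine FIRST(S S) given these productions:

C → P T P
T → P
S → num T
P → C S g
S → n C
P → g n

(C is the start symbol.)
FIRST sets of the non-terminals involved (from the grammar, by fixed-point iteration):
  FIRST(S) = { 'n', 'num' }

To compute FIRST(S S), process the symbols left to right:
Symbol S is a non-terminal. Add FIRST(S) \ {ε} = { 'n', 'num' }
S is not nullable (ε ∉ FIRST(S)), so stop here.
FIRST(S S) = { 'n', 'num' }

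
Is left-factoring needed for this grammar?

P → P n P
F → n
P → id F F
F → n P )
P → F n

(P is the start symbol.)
Left-factoring is needed when two productions for the same non-terminal
share a common prefix on the right-hand side.

Productions for P:
  P → P n P
  P → id F F
  P → F n
Productions for F:
  F → n
  F → n P )

Found common prefix 'n' in productions for F

Answer: Yes, F has productions with common prefix 'n'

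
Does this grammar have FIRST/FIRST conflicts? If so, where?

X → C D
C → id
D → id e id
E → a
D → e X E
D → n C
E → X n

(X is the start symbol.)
No FIRST/FIRST conflicts.

A FIRST/FIRST conflict occurs when two productions N → α and N → β for the same non-terminal have FIRST(α) ∩ FIRST(β) ≠ ∅ (with ε ∈ FIRST of a nullable right-hand side, so two nullable alternatives also conflict).

FIRST sets of the non-terminals at (or reachable through a nullable prefix from) the front of some alternative:
  FIRST(X) = { 'id' }

Productions for D:
  D → id e id: FIRST = { 'id' }
  D → e X E: FIRST = { 'e' }
  D → n C: FIRST = { 'n' }
Productions for E:
  E → a: FIRST = { 'a' }
  E → X n: FIRST = { 'id' }
X, C have only one production, so no FIRST/FIRST conflict is possible there.

All alternatives of each non-terminal have pairwise disjoint FIRST sets.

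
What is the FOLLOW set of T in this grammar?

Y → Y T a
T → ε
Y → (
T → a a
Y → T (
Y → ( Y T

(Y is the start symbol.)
In Y → Y T a: T is followed by a, add FIRST(a) \ {ε} = { 'a' }
In Y → T (: T is followed by '(', add FIRST('(') \ {ε} = { '(' }
In Y → ( Y T: T is at the end, add FOLLOW(Y)

The FOLLOW sets referred to above (computed the same way, to a fixed point):
  FOLLOW(Y) = { $, 'a' }

Taking the union: FOLLOW(T) = { $, '(', 'a' }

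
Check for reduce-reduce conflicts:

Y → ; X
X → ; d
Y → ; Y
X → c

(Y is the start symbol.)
No reduce-reduce conflicts

Augment with Y' → Y and build the canonical LR(0) collection (I0 = CLOSURE({[Y' → . Y]}), then GOTO on every symbol after a dot until no new states appear). It has 8 states:
  I0: { [Y → . ; X], [Y → . ; Y], [Y' → . Y] }  — shift
  I1: { [X → . ; d], [X → . c], [Y → . ; X], [Y → . ; Y], [Y → ; . X], [Y → ; . Y] }  — shift
  I2: { [Y' → Y .] }  — accept
  I3: { [X → . ; d], [X → . c], [X → ; . d], [Y → . ; X], [Y → . ; Y], [Y → ; . X], [Y → ; . Y] }  — shift
  I4: { [Y → ; X .] }  — reduce
  I5: { [Y → ; Y .] }  — reduce
  I6: { [X → c .] }  — reduce
  I7: { [X → ; d .] }  — reduce

No state contains more than one complete item.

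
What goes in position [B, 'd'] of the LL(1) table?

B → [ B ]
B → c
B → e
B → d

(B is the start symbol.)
B → d

To find M[B, 'd'], we find productions for B where 'd' is in the predict set (PREDICT(N → α) = (FIRST(α) \ {ε}) ∪ (FOLLOW(N) if α ⇒* ε)).

B → [ B ]: PREDICT = { '[' }
B → c: PREDICT = { 'c' }
B → e: PREDICT = { 'e' }
B → d: PREDICT = { 'd' }
  'd' is in predict set, so this production goes in M[B, 'd']

M[B, 'd'] = B → d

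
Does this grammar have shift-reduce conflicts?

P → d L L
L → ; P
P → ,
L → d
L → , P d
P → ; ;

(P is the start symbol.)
Augment with P' → P and build the canonical LR(0) collection (I0 = CLOSURE({[P' → . P]}), then GOTO on every symbol after a dot until no new states appear). It has 14 states:
  I0: { [P → . ,], [P → . ; ;], [P → . d L L], [P' → . P] }  — shift
  I1: { [P → , .] }  — reduce
  I2: { [P → ; . ;] }  — shift
  I3: { [P' → P .] }  — accept
  I4: { [L → . , P d], [L → . ; P], [L → . d], [P → d . L L] }  — shift
  I5: { [L → , . P d], [P → . ,], [P → . ; ;], [P → . d L L] }  — shift
  I6: { [L → ; . P], [P → . ,], [P → . ; ;], [P → . d L L] }  — shift
  I7: { [L → . , P d], [L → . ; P], [L → . d], [P → d L . L] }  — shift
  I8: { [L → d .] }  — reduce
  I9: { [P → d L L .] }  — reduce
  I10: { [L → ; P .] }  — reduce
  I11: { [L → , P . d] }  — shift
  I12: { [L → , P d .] }  — reduce
  I13: { [P → ; ; .] }  — reduce

No state contains both a complete item and a shift item.

Answer: No shift-reduce conflicts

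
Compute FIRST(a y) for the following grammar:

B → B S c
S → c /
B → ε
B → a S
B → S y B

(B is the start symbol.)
To compute FIRST(a y), process the symbols left to right:
Symbol a is a terminal. Add 'a' and stop.
FIRST(a y) = { 'a' }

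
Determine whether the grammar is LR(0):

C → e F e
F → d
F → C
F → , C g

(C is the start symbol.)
Yes, the grammar is LR(0)

A grammar is LR(0) if no state in the canonical LR(0) collection has:
  - both a shift item (dot before a terminal) and a complete item (shift-reduce conflict), or
  - two or more complete items (reduce-reduce conflict; the accept item [C' → C .] counts as a complete item here).

Augment with C' → C and build the canonical LR(0) collection (I0 = CLOSURE({[C' → . C]}), then GOTO on every symbol after a dot until no new states appear). It has 10 states:
  I0: { [C → . e F e], [C' → . C] }  — shift
  I1: { [C' → C .] }  — accept
  I2: { [C → . e F e], [C → e . F e], [F → . , C g], [F → . C], [F → . d] }  — shift
  I3: { [C → . e F e], [F → , . C g] }  — shift
  I4: { [F → C .] }  — reduce
  I5: { [C → e F . e] }  — shift
  I6: { [F → d .] }  — reduce
  I7: { [C → e F e .] }  — reduce
  I8: { [F → , C . g] }  — shift
  I9: { [F → , C g .] }  — reduce

Every state is either a pure shift/goto state or contains exactly one complete item and nothing to shift — no conflicts. The grammar is LR(0).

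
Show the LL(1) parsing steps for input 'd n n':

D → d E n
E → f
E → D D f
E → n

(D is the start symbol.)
Stack is shown with the top on the left.

Stack    Input    Action
------------------------
D $      d n n $  output D → d E n
d E n $  d n n $  match 'd'
E n $    n n $    output E → n
n n $    n n $    match 'n'
n $      n $      match 'n'
$        $        accept

The string is accepted.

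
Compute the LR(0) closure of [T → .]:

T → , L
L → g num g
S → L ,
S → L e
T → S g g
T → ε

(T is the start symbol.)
{ [T → .] }

Start with: [T → .]
The dot is at the end, so nothing is added.

CLOSURE = { [T → .] }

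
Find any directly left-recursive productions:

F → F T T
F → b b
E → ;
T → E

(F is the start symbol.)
Yes, F is left-recursive

Direct left recursion occurs when N → N α for some non-terminal N (the right-hand side begins with the left-hand side itself).

F → F T T: LEFT RECURSIVE (starts with F)
F → b b: starts with b
E → ;: starts with ';'
T → E: starts with E

The grammar has direct left recursion on: F.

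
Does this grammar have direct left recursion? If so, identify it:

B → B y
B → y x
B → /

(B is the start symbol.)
Direct left recursion occurs when N → N α for some non-terminal N (the right-hand side begins with the left-hand side itself).

B → B y: LEFT RECURSIVE (starts with B)
B → y x: starts with y
B → /: starts with '/'

The grammar has direct left recursion on: B.

Answer: Yes, B is left-recursive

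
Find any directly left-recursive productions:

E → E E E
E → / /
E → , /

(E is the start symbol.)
Yes, E is left-recursive

Direct left recursion occurs when N → N α for some non-terminal N (the right-hand side begins with the left-hand side itself).

E → E E E: LEFT RECURSIVE (starts with E)
E → / /: starts with '/'
E → , /: starts with ','

The grammar has direct left recursion on: E.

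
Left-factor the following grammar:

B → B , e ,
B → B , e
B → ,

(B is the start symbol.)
B → B , e B'
B' → ,
B' → ε
B → ,

Left-factoring transforms A → αβ₁ | αβ₂ into A → αA' and A' → β₁ | β₂
(α is the longest common prefix among the alternatives). Repeat until
no nonterminal has two alternatives with a common prefix.

Round 1: B has alternatives sharing prefix 'B , e'. Introduce B': B → B , e B'
  Add: B' → ,
  Add: B' → ε

No remaining common prefixes — done.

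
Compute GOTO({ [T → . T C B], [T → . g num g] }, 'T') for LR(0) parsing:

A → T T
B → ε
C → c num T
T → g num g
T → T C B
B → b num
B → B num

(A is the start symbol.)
{ [C → . c num T], [T → T . C B] }

GOTO(I, 'T') = CLOSURE({ [A → αX.β] : [A → α.Xβ] ∈ I, X = 'T' })

Items with dot before 'T', with the dot advanced:
  [T → . T C B] → [T → T . C B]
Closure of the advanced items:
  [T → T . C B] has the dot before C: add [C → . c num T]

GOTO = { [C → . c num T], [T → T . C B] }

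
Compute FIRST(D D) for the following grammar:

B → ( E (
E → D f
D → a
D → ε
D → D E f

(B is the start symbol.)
{ 'a', 'f', ε }

FIRST sets of the non-terminals involved (from the grammar, by fixed-point iteration):
  FIRST(D) = { 'a', 'f', ε }

To compute FIRST(D D), process the symbols left to right:
Symbol D is a non-terminal. Add FIRST(D) \ {ε} = { 'a', 'f' }
D is nullable (ε ∈ FIRST(D)), continue to the next symbol.
Symbol D is a non-terminal. Add FIRST(D) \ {ε} = { 'a', 'f' }
D is nullable (ε ∈ FIRST(D)), continue to the next symbol.
All symbols are nullable, so ε is in the result.
FIRST(D D) = { 'a', 'f', ε }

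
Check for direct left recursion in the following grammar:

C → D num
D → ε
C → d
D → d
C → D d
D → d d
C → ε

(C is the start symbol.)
Direct left recursion occurs when N → N α for some non-terminal N (the right-hand side begins with the left-hand side itself).

C → D num: starts with D
D → ε: starts with ε
C → d: starts with d
D → d: starts with d
C → D d: starts with D
D → d d: starts with d
C → ε: starts with ε

No direct left recursion found.

Answer: No direct left recursion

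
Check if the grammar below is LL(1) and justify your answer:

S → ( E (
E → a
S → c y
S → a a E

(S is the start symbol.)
A grammar is LL(1) if for each non-terminal N with multiple productions, the predict sets of those productions are pairwise disjoint, where PREDICT(N → α) = (FIRST(α) \ {ε}) ∪ (FOLLOW(N) if α ⇒* ε).

For S:
  PREDICT(S → '(' E '(') = { '(' }
  PREDICT(S → c y) = { 'c' }
  PREDICT(S → a a E) = { 'a' }
E has a single production, so nothing to check there.

All predict sets are disjoint. The grammar IS LL(1).

Answer: Yes, the grammar is LL(1).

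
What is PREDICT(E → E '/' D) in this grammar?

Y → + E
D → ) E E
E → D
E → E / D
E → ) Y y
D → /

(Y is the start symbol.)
PREDICT(E → E '/' D) = (FIRST(RHS) \ {ε}) ∪ (FOLLOW(E) if ε ∈ FIRST(RHS), i.e. RHS ⇒* ε)
FIRST(E) = { ')', '/' }
FIRST(E '/' D) = { ')', '/' }
ε ∉ FIRST(E '/' D), so FOLLOW(E) is not added.
PREDICT(E → E '/' D) = { ')', '/' }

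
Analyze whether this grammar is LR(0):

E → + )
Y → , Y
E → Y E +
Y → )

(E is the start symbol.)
Yes, the grammar is LR(0)

Augment with E' → E and build the canonical LR(0) collection (I0 = CLOSURE({[E' → . E]}), then GOTO on every symbol after a dot until no new states appear). It has 10 states:
  I0: { [E → . + )], [E → . Y E +], [E' → . E], [Y → . )], [Y → . , Y] }  — shift
  I1: { [Y → ) .] }  — reduce
  I2: { [E → + . )] }  — shift
  I3: { [Y → , . Y], [Y → . )], [Y → . , Y] }  — shift
  I4: { [E' → E .] }  — accept
  I5: { [E → . + )], [E → . Y E +], [E → Y . E +], [Y → . )], [Y → . , Y] }  — shift
  I6: { [E → Y E . +] }  — shift
  I7: { [E → Y E + .] }  — reduce
  I8: { [Y → , Y .] }  — reduce
  I9: { [E → + ) .] }  — reduce

Every state is either a pure shift/goto state or contains exactly one complete item and nothing to shift — no conflicts. The grammar is LR(0).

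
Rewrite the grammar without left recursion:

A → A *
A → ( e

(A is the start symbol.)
A is directly left-recursive. The standard transformation for
  A → A α₁ | ... | A α_m | β₁ | ... | β_n
is
  A  → β₁ A' | ... | β_n A'
  A' → α₁ A' | ... | α_m A' | ε

A → ( e becomes A → ( e A'
A → A * becomes A' → * A'
Add A' → ε

Resulting grammar:
A → ( e A'
A' → * A'
A' → ε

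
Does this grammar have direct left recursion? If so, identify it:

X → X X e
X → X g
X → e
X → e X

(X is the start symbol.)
Direct left recursion occurs when N → N α for some non-terminal N (the right-hand side begins with the left-hand side itself).

X → X X e: LEFT RECURSIVE (starts with X)
X → X g: LEFT RECURSIVE (starts with X)
X → e: starts with e
X → e X: starts with e

The grammar has direct left recursion on: X.

Answer: Yes, X is left-recursive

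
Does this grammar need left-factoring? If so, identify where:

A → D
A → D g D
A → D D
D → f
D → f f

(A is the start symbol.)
Left-factoring is needed when two productions for the same non-terminal
share a common prefix on the right-hand side.

Productions for A:
  A → D
  A → D g D
  A → D D
Productions for D:
  D → f
  D → f f

Found common prefix 'D' in productions for A
Found common prefix 'f' in productions for D

Answer: Yes, A has productions with common prefix 'D'; D has productions with common prefix 'f'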